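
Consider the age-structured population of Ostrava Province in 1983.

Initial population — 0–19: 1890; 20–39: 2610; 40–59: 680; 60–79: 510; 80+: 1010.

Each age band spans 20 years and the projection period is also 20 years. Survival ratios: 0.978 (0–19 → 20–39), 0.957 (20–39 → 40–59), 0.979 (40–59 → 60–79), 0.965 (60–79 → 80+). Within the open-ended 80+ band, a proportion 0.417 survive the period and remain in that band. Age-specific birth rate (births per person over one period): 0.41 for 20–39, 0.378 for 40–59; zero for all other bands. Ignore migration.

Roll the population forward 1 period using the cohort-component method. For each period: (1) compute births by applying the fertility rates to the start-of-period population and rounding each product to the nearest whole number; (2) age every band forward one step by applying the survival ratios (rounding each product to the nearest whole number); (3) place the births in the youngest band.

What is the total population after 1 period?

7252

[period 1]
Births: 2610 × 0.41 = 1070 ; 680 × 0.378 = 257 → 1327
20–39: 1890 × 0.978 = 1848
40–59: 2610 × 0.957 = 2498
60–79: 680 × 0.979 = 666
80+: 510 × 0.965 + 1010 × 0.417 = 492 + 421 = 913
→ [1327, 1848, 2498, 666, 913]
Total after period 1: 1327 + 1848 + 2498 + 666 + 913 = 7252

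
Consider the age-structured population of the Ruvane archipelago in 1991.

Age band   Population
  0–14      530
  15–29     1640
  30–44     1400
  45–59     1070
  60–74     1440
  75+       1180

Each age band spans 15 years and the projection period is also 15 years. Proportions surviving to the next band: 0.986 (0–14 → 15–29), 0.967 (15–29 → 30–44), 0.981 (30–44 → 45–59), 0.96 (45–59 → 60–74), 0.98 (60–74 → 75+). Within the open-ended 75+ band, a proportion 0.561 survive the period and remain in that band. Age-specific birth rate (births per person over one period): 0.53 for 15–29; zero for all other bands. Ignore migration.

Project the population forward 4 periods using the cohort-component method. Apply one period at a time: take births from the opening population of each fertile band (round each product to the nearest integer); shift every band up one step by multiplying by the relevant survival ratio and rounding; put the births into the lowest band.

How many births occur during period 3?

454

Numbering the groups 1..6 from youngest to oldest:
Period 1.
Births: 1640 × 0.53 = 869
Group 2: 530 × 0.986 = 523
Group 3: 1640 × 0.967 = 1586
Group 4: 1400 × 0.981 = 1373
Group 5: 1070 × 0.96 = 1027
Group 6: 1440 × 0.98 + 1180 × 0.561 = 1411 + 662 = 2073
→ [869, 523, 1586, 1373, 1027, 2073]
Period 2.
Births: 523 × 0.53 = 277
Group 2: 869 × 0.986 = 857
Group 3: 523 × 0.967 = 506
Group 4: 1586 × 0.981 = 1556
Group 5: 1373 × 0.96 = 1318
Group 6: 1027 × 0.98 + 2073 × 0.561 = 1006 + 1163 = 2169
→ [277, 857, 506, 1556, 1318, 2169]
Period 3.
Births: 857 × 0.53 = 454
Group 2: 277 × 0.986 = 273
Group 3: 857 × 0.967 = 829
Group 4: 506 × 0.981 = 496
Group 5: 1556 × 0.96 = 1494
Group 6: 1318 × 0.98 + 2169 × 0.561 = 1292 + 1217 = 2509
→ [454, 273, 829, 496, 1494, 2509]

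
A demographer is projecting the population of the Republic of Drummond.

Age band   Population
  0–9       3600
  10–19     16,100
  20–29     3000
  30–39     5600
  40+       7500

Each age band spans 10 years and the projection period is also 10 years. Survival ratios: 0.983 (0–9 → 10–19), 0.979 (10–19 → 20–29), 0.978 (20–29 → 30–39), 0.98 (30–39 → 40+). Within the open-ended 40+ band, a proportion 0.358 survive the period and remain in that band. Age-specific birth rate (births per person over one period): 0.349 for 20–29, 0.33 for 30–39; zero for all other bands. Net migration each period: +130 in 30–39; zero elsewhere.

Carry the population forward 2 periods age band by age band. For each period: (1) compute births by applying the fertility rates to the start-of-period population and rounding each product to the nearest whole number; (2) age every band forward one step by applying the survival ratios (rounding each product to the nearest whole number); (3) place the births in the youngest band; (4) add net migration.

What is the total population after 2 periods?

After projecting period 1:
Births: 3000 * 0.349 = 1047 ; 5600 * 0.33 = 1848 → total 2895
10–19: 3600 * 0.983 = 3539
20–29: 16100 * 0.979 = 15762
30–39: 3000 * 0.978 = 2934
40+: 5600 * 0.98 + 7500 * 0.358 = 5488 + 2685 = 8173
Net migration: 30–39 + 130 → 3064
Population now: 0–9=2895, 10–19=3539, 20–29=15762, 30–39=3064, 40+=8173
After projecting period 2:
Births: 15762 * 0.349 = 5501 ; 3064 * 0.33 = 1011 → total 6512
10–19: 2895 * 0.983 = 2846
20–29: 3539 * 0.979 = 3465
30–39: 15762 * 0.978 = 15415
40+: 3064 * 0.98 + 8173 * 0.358 = 3003 + 2926 = 5929
Net migration: 30–39 + 130 → 15545
Population now: 0–9=6512, 10–19=2846, 20–29=3465, 30–39=15545, 40+=5929
Total after period 2: 6512 + 2846 + 3465 + 15545 + 5929 = 34297

34297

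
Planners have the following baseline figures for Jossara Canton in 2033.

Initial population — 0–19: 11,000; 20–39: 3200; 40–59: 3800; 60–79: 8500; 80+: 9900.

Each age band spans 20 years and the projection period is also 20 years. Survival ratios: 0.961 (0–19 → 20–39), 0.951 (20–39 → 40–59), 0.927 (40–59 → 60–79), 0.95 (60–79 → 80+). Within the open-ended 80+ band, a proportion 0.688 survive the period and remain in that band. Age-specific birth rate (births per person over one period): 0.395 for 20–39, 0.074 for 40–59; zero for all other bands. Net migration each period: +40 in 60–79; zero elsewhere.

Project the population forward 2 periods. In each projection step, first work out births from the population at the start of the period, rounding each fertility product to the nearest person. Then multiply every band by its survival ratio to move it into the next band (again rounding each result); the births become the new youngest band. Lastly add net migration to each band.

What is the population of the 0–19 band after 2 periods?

4401

— Period 1 —
Births: 3200 × 0.395 = 1264, 3800 × 0.074 = 281 → 1545
20–39: 11000 × 0.961 = 10571
40–59: 3200 × 0.951 = 3043
60–79: 3800 × 0.927 = 3523
80+: 8500 × 0.95 + 9900 × 0.688 = 8075 + 6811 = 14886
Net migration: 60–79 + 40 → 3563
Population now: 0–19=1545, 20–39=10571, 40–59=3043, 60–79=3563, 80+=14886
— Period 2 —
Births: 10571 × 0.395 = 4176, 3043 × 0.074 = 225 → 4401
20–39: 1545 × 0.961 = 1485
40–59: 10571 × 0.951 = 10053
60–79: 3043 × 0.927 = 2821
80+: 3563 × 0.95 + 14886 × 0.688 = 3385 + 10242 = 13627
Net migration: 60–79 + 40 → 2861
Population now: 0–19=4401, 20–39=1485, 40–59=10053, 60–79=2861, 80+=13627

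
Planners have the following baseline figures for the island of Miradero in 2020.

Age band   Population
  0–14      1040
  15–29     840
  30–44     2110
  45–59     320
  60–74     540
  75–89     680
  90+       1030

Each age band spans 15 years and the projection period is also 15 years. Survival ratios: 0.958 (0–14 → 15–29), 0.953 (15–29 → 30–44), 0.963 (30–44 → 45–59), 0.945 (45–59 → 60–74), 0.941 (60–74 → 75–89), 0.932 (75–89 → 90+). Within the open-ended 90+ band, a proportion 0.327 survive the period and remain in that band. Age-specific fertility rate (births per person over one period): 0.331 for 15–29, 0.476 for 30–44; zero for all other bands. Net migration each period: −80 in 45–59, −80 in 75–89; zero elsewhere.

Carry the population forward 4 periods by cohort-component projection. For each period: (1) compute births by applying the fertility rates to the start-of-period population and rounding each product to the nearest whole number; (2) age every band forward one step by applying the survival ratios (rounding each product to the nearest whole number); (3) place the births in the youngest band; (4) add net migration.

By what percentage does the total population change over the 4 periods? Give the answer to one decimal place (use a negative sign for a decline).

(Bands numbered youngest = 1 to oldest = 7.)
[period 1]
Births: 840 × 0.331 = 278 ; 2110 × 0.476 = 1004 ⇒ total 1282
Band 2: 1040 × 0.958 = 996
Band 3: 840 × 0.953 = 801
Band 4: 2110 × 0.963 = 2032
Band 5: 320 × 0.945 = 302
Band 6: 540 × 0.941 = 508
Band 7: 680 × 0.932 + 1030 × 0.327 = 634 + 337 = 971
Net migration: Band 4 − 80 → 1952; Band 6 − 80 → 428
End of period: [1282, 996, 801, 1952, 302, 428, 971]
[period 2]
Births: 996 × 0.331 = 330 ; 801 × 0.476 = 381 ⇒ total 711
Band 2: 1282 × 0.958 = 1228
Band 3: 996 × 0.953 = 949
Band 4: 801 × 0.963 = 771
Band 5: 1952 × 0.945 = 1845
Band 6: 302 × 0.941 = 284
Band 7: 428 × 0.932 + 971 × 0.327 = 399 + 318 = 717
Net migration: Band 4 − 80 → 691; Band 6 − 80 → 204
End of period: [711, 1228, 949, 691, 1845, 204, 717]
[period 3]
Births: 1228 × 0.331 = 406 ; 949 × 0.476 = 452 ⇒ total 858
Band 2: 711 × 0.958 = 681
Band 3: 1228 × 0.953 = 1170
Band 4: 949 × 0.963 = 914
Band 5: 691 × 0.945 = 653
Band 6: 1845 × 0.941 = 1736
Band 7: 204 × 0.932 + 717 × 0.327 = 190 + 234 = 424
Net migration: Band 4 − 80 → 834; Band 6 − 80 → 1656
End of period: [858, 681, 1170, 834, 653, 1656, 424]
[period 4]
Births: 681 × 0.331 = 225 ; 1170 × 0.476 = 557 ⇒ total 782
Band 2: 858 × 0.958 = 822
Band 3: 681 × 0.953 = 649
Band 4: 1170 × 0.963 = 1127
Band 5: 834 × 0.945 = 788
Band 6: 653 × 0.941 = 614
Band 7: 1656 × 0.932 + 424 × 0.327 = 1543 + 139 = 1682
Net migration: Band 4 − 80 → 1047; Band 6 − 80 → 534
End of period: [782, 822, 649, 1047, 788, 534, 1682]
Total: 6560 → 6304; change = -256; percentage change = -3.9%

-3.9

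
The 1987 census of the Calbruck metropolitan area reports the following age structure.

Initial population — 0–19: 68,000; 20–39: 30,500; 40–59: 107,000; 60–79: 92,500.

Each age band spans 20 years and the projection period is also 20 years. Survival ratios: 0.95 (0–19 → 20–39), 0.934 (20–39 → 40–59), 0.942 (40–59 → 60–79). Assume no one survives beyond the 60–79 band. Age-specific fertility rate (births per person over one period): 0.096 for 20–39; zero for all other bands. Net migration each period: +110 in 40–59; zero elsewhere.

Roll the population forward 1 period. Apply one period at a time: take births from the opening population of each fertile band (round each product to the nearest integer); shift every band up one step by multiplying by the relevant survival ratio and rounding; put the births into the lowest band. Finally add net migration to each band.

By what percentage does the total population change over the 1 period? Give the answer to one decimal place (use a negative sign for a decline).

Period 1.
Births: 30500 * 0.096 = 2928
20–39: 68000 * 0.95 = 64600
40–59: 30500 * 0.934 = 28487
60–79: 107000 * 0.942 = 100794
Net migration: 40–59 + 110 → 28597
End of period: [2928, 64600, 28597, 100794]
Total: 298000 → 196919; change = -101081; percentage change = -33.9%

-33.9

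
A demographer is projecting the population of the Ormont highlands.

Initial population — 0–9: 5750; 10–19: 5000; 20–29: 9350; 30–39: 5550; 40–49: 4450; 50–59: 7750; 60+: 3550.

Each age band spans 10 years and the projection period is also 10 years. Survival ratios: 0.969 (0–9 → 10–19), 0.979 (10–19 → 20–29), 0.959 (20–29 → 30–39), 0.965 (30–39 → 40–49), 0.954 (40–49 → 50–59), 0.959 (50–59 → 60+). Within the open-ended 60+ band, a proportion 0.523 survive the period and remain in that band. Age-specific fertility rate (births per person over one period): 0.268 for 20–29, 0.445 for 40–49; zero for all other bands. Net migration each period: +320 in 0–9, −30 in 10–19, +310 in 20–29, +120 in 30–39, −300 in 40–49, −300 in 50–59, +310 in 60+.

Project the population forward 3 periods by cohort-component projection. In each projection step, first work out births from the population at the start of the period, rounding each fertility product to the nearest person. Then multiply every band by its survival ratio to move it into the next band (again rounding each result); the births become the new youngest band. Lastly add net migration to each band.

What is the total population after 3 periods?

41725

Let band 1 be 0–9 through band 7 = 60+.
Period 1:
Births: 9350 × 0.268 = 2506  |  4450 × 0.445 = 1980 ⇒ total 4486
Band 2: 5750 × 0.969 = 5572
Band 3: 5000 × 0.979 = 4895
Band 4: 9350 × 0.959 = 8967
Band 5: 5550 × 0.965 = 5356
Band 6: 4450 × 0.954 = 4245
Band 7: 7750 × 0.959 + 3550 × 0.523 = 7432 + 1857 = 9289
Net migration: Band 1 + 320 → 4806; Band 2 − 30 → 5542; Band 3 + 310 → 5205; Band 4 + 120 → 9087; Band 5 − 300 → 5056; Band 6 − 300 → 3945; Band 7 + 310 → 9599
Giving 4806 / 5542 / 5205 / 9087 / 5056 / 3945 / 9599.
Period 2:
Births: 5205 × 0.268 = 1395  |  5056 × 0.445 = 2250 ⇒ total 3645
Band 2: 4806 × 0.969 = 4657
Band 3: 5542 × 0.979 = 5426
Band 4: 5205 × 0.959 = 4992
Band 5: 9087 × 0.965 = 8769
Band 6: 5056 × 0.954 = 4823
Band 7: 3945 × 0.959 + 9599 × 0.523 = 3783 + 5020 = 8803
Net migration: Band 1 + 320 → 3965; Band 2 − 30 → 4627; Band 3 + 310 → 5736; Band 4 + 120 → 5112; Band 5 − 300 → 8469; Band 6 − 300 → 4523; Band 7 + 310 → 9113
Giving 3965 / 4627 / 5736 / 5112 / 8469 / 4523 / 9113.
Period 3:
Births: 5736 × 0.268 = 1537  |  8469 × 0.445 = 3769 ⇒ total 5306
Band 2: 3965 × 0.969 = 3842
Band 3: 4627 × 0.979 = 4530
Band 4: 5736 × 0.959 = 5501
Band 5: 5112 × 0.965 = 4933
Band 6: 8469 × 0.954 = 8079
Band 7: 4523 × 0.959 + 9113 × 0.523 = 4338 + 4766 = 9104
Net migration: Band 1 + 320 → 5626; Band 2 − 30 → 3812; Band 3 + 310 → 4840; Band 4 + 120 → 5621; Band 5 − 300 → 4633; Band 6 − 300 → 7779; Band 7 + 310 → 9414
Giving 5626 / 3812 / 4840 / 5621 / 4633 / 7779 / 9414.
Total after period 3: 5626 + 3812 + 4840 + 5621 + 4633 + 7779 + 9414 = 41725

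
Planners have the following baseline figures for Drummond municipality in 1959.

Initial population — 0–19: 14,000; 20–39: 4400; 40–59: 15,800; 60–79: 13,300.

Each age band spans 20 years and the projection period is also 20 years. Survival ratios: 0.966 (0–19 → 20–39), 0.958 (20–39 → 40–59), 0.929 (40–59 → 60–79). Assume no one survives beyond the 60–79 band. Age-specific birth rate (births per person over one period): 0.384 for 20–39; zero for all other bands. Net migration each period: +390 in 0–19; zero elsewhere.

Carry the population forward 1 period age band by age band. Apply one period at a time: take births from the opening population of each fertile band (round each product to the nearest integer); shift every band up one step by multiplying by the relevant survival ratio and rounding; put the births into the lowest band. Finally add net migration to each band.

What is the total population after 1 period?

Numbering the groups 1..4 from youngest to oldest:
— Period 1 —
Births: 4400 × 0.384 = 1690
Group 2: 14000 × 0.966 = 13524
Group 3: 4400 × 0.958 = 4215
Group 4: 15800 × 0.929 = 14678
Net migration: Group 1 + 390 → 2080
Population now: 0–19=2080, 20–39=13524, 40–59=4215, 60–79=14678
Total after period 1: 2080 + 13524 + 4215 + 14678 = 34497

34497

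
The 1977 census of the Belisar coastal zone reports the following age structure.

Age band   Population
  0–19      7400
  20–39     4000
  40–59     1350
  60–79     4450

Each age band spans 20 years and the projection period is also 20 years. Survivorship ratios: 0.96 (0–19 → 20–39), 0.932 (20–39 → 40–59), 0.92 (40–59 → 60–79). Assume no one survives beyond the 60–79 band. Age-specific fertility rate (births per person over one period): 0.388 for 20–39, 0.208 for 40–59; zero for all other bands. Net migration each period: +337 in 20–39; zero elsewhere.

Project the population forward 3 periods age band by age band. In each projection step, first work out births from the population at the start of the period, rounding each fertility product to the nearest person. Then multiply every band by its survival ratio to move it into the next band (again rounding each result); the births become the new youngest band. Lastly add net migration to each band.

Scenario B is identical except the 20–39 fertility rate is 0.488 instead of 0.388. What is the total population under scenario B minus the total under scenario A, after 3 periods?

(Groups numbered youngest = 1 to oldest = 4.)
[period 1]
Births: 4000 * 0.388 = 1552 ; 1350 * 0.208 = 281 — total 1833
Group 2: 7400 * 0.96 = 7104
Group 3: 4000 * 0.932 = 3728
Group 4: 1350 * 0.92 = 1242
Net migration: Group 2 + 337 → 7441
Population now: 0–19=1833, 20–39=7441, 40–59=3728, 60–79=1242
[period 2]
Births: 7441 * 0.388 = 2887 ; 3728 * 0.208 = 775 — total 3662
Group 2: 1833 * 0.96 = 1760
Group 3: 7441 * 0.932 = 6935
Group 4: 3728 * 0.92 = 3430
Net migration: Group 2 + 337 → 2097
Population now: 0–19=3662, 20–39=2097, 40–59=6935, 60–79=3430
[period 3]
Births: 2097 * 0.388 = 814 ; 6935 * 0.208 = 1442 — total 2256
Group 2: 3662 * 0.96 = 3516
Group 3: 2097 * 0.932 = 1954
Group 4: 6935 * 0.92 = 6380
Net migration: Group 2 + 337 → 3853
Population now: 0–19=2256, 20–39=3853, 40–59=1954, 60–79=6380
Scenario A total after 3 periods: 14443
Scenario B projection —
[period 1]
Births: 4000 * 0.488 = 1952 ; 1350 * 0.208 = 281 — total 2233
Group 2: 7400 * 0.96 = 7104
Group 3: 4000 * 0.932 = 3728
Group 4: 1350 * 0.92 = 1242
Net migration: Group 2 + 337 → 7441
Population now: 0–19=2233, 20–39=7441, 40–59=3728, 60–79=1242
[period 2]
Births: 7441 * 0.488 = 3631 ; 3728 * 0.208 = 775 — total 4406
Group 2: 2233 * 0.96 = 2144
Group 3: 7441 * 0.932 = 6935
Group 4: 3728 * 0.92 = 3430
Net migration: Group 2 + 337 → 2481
Population now: 0–19=4406, 20–39=2481, 40–59=6935, 60–79=3430
[period 3]
Births: 2481 * 0.488 = 1211 ; 6935 * 0.208 = 1442 — total 2653
Group 2: 4406 * 0.96 = 4230
Group 3: 2481 * 0.932 = 2312
Group 4: 6935 * 0.92 = 6380
Net migration: Group 2 + 337 → 4567
Population now: 0–19=2653, 20–39=4567, 40–59=2312, 60–79=6380
Scenario B total after 3 periods: 15912
Difference B − A = 15912 − 14443 = 1469

1469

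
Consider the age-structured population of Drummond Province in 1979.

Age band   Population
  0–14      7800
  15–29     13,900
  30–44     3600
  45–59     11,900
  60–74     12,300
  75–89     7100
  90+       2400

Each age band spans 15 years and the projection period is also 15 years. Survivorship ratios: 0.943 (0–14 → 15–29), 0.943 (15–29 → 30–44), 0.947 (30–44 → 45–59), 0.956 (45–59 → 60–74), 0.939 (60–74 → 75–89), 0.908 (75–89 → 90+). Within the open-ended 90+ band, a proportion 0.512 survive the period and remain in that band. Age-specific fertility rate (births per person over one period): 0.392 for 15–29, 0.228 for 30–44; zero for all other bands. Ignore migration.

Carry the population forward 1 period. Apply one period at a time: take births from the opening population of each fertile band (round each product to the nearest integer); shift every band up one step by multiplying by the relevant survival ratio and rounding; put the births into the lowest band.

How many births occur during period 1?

6270

Call the bands 1 to 7, youngest first.
After projecting period 1:
Births: 13900 × 0.392 = 5449 ; 3600 × 0.228 = 821 → 6270
Band 2: 7800 × 0.943 = 7355
Band 3: 13900 × 0.943 = 13108
Band 4: 3600 × 0.947 = 3409
Band 5: 11900 × 0.956 = 11376
Band 6: 12300 × 0.939 = 11550
Band 7: 7100 × 0.908 + 2400 × 0.512 = 6447 + 1229 = 7676
→ [6270, 7355, 13108, 3409, 11376, 11550, 7676]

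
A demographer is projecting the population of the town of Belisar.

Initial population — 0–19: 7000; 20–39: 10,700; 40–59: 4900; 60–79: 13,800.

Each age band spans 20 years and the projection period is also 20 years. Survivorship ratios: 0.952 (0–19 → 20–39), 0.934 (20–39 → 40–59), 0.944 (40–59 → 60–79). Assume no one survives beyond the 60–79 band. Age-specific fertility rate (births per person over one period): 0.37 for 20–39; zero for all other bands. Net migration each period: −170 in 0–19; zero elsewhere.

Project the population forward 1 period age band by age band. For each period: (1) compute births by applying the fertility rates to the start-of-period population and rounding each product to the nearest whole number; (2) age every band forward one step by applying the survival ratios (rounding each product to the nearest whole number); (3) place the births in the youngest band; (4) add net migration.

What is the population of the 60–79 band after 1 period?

4626

Call the groups 1 to 4, youngest first.
Period 1.
Births: 10700 * 0.37 = 3959
Group 2: 7000 * 0.952 = 6664
Group 3: 10700 * 0.934 = 9994
Group 4: 4900 * 0.944 = 4626
Net migration: Group 1 − 170 → 3789
End of period: [3789, 6664, 9994, 4626]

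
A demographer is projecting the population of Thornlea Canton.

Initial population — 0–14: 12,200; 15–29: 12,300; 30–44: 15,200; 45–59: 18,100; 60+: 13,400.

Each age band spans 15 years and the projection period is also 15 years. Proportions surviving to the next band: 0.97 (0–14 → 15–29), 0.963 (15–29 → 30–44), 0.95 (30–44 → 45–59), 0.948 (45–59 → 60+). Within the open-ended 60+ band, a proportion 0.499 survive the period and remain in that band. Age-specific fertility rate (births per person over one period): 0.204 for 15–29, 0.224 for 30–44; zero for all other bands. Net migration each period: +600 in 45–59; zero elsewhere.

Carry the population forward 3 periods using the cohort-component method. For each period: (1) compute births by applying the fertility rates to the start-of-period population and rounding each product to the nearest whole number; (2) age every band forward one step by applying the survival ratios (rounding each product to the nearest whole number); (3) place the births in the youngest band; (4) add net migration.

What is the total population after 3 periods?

Call the groups 1 to 5, youngest first.
After projecting period 1:
Births: 12300 × 0.204 = 2509, 15200 × 0.224 = 3405 → total 5914
Group 2: 12200 × 0.97 = 11834
Group 3: 12300 × 0.963 = 11845
Group 4: 15200 × 0.95 = 14440
Group 5: 18100 × 0.948 + 13400 × 0.499 = 17159 + 6687 = 23846
Net migration: Group 4 + 600 → 15040
End of period: [5914, 11834, 11845, 15040, 23846]
After projecting period 2:
Births: 11834 × 0.204 = 2414, 11845 × 0.224 = 2653 → total 5067
Group 2: 5914 × 0.97 = 5737
Group 3: 11834 × 0.963 = 11396
Group 4: 11845 × 0.95 = 11253
Group 5: 15040 × 0.948 + 23846 × 0.499 = 14258 + 11899 = 26157
Net migration: Group 4 + 600 → 11853
End of period: [5067, 5737, 11396, 11853, 26157]
After projecting period 3:
Births: 5737 × 0.204 = 1170, 11396 × 0.224 = 2553 → total 3723
Group 2: 5067 × 0.97 = 4915
Group 3: 5737 × 0.963 = 5525
Group 4: 11396 × 0.95 = 10826
Group 5: 11853 × 0.948 + 26157 × 0.499 = 11237 + 13052 = 24289
Net migration: Group 4 + 600 → 11426
End of period: [3723, 4915, 5525, 11426, 24289]
Total after period 3: 3723 + 4915 + 5525 + 11426 + 24289 = 49878

49878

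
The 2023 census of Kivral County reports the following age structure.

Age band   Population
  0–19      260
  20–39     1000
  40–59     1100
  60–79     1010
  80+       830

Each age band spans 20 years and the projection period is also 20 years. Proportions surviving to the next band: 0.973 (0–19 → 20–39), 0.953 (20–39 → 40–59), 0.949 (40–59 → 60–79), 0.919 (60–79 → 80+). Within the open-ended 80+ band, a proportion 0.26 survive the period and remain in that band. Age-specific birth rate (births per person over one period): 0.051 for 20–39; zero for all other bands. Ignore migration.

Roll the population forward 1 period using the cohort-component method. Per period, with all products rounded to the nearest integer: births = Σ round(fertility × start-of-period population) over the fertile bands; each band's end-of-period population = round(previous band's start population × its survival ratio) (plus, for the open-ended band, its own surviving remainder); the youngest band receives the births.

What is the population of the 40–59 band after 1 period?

(Groups numbered youngest = 1 to oldest = 5.)
Period 1:
Births: 1000 × 0.051 = 51
Group 2: 260 × 0.973 = 253
Group 3: 1000 × 0.953 = 953
Group 4: 1100 × 0.949 = 1044
Group 5: 1010 × 0.919 + 830 × 0.26 = 928 + 216 = 1144
End of period: [51, 253, 953, 1044, 1144]

953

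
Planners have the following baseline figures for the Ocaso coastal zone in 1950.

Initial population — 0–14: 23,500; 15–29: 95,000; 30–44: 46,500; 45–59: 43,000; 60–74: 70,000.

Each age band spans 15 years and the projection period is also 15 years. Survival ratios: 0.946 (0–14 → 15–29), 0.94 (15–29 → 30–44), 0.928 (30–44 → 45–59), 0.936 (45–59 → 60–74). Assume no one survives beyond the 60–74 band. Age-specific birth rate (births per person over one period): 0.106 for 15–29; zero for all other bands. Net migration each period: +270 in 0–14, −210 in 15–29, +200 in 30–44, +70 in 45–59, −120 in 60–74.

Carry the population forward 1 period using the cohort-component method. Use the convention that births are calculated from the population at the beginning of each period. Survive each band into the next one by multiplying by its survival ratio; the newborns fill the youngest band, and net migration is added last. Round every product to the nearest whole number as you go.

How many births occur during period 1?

Period 1:
Births: 95000 * 0.106 = 10070
15–29: 23500 * 0.946 = 22231
30–44: 95000 * 0.94 = 89300
45–59: 46500 * 0.928 = 43152
60–74: 43000 * 0.936 = 40248
Net migration: 0–14 + 270 → 10340; 15–29 − 210 → 22021; 30–44 + 200 → 89500; 45–59 + 70 → 43222; 60–74 − 120 → 40128
End of period: [10340, 22021, 89500, 43222, 40128]

10070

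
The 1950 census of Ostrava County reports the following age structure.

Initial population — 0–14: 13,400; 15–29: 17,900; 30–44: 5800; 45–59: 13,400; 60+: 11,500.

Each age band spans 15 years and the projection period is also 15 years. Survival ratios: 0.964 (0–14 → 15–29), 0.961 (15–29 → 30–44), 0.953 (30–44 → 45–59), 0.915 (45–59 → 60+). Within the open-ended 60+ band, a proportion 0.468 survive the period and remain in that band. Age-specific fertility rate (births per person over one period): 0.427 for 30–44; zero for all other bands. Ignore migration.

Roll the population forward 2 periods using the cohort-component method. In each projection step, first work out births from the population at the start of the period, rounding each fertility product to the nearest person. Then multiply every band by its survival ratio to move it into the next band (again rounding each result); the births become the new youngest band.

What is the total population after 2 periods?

51855

Let band 1 be 0–14 through band 5 = 60+.
Period 1:
Births: 5800 × 0.427 = 2477
Band 2: 13400 × 0.964 = 12918
Band 3: 17900 × 0.961 = 17202
Band 4: 5800 × 0.953 = 5527
Band 5: 13400 × 0.915 + 11500 × 0.468 = 12261 + 5382 = 17643
Giving 2477 / 12918 / 17202 / 5527 / 17643.
Period 2:
Births: 17202 × 0.427 = 7345
Band 2: 2477 × 0.964 = 2388
Band 3: 12918 × 0.961 = 12414
Band 4: 17202 × 0.953 = 16394
Band 5: 5527 × 0.915 + 17643 × 0.468 = 5057 + 8257 = 13314
Giving 7345 / 2388 / 12414 / 16394 / 13314.
Total after period 2: 7345 + 2388 + 12414 + 16394 + 13314 = 51855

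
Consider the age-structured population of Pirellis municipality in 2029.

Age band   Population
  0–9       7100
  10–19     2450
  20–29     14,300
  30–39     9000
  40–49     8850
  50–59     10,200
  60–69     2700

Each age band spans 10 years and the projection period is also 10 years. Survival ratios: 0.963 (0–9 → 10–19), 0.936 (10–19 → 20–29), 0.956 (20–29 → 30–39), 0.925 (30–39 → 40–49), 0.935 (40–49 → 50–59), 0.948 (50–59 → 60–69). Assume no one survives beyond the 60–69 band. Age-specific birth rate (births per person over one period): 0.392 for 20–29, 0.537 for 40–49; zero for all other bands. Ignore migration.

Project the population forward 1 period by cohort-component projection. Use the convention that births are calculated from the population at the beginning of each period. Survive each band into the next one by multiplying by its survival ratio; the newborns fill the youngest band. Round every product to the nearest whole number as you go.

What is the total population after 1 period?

59429

(Bands numbered youngest = 1 to oldest = 7.)
After projecting period 1:
Births: 14300 × 0.392 = 5606 ; 8850 × 0.537 = 4752 → total 10358
Band 2: 7100 × 0.963 = 6837
Band 3: 2450 × 0.936 = 2293
Band 4: 14300 × 0.956 = 13671
Band 5: 9000 × 0.925 = 8325
Band 6: 8850 × 0.935 = 8275
Band 7: 10200 × 0.948 = 9670
Population now: 0–9=10358, 10–19=6837, 20–29=2293, 30–39=13671, 40–49=8325, 50–59=8275, 60–69=9670
Total after period 1: 10358 + 6837 + 2293 + 13671 + 8325 + 8275 + 9670 = 59429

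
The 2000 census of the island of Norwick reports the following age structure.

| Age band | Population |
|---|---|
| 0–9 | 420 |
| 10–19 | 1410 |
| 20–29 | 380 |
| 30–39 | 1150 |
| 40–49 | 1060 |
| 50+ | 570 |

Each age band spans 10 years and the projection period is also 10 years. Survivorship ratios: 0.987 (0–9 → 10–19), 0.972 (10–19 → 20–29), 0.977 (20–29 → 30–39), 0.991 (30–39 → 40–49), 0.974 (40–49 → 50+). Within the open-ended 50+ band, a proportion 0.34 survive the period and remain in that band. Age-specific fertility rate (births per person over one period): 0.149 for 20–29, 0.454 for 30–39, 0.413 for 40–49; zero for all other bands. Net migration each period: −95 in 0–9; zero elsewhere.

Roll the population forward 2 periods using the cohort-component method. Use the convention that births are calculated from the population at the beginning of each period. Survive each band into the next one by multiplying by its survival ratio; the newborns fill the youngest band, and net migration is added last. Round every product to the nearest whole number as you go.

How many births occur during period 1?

1017

— Period 1 —
Births: 380 × 0.149 = 57, 1150 × 0.454 = 522, 1060 × 0.413 = 438 → total 1017
10–19: 420 × 0.987 = 415
20–29: 1410 × 0.972 = 1371
30–39: 380 × 0.977 = 371
40–49: 1150 × 0.991 = 1140
50+: 1060 × 0.974 + 570 × 0.34 = 1032 + 194 = 1226
Net migration: 0–9 − 95 → 922
Population now: 0–9=922, 10–19=415, 20–29=1371, 30–39=371, 40–49=1140, 50+=1226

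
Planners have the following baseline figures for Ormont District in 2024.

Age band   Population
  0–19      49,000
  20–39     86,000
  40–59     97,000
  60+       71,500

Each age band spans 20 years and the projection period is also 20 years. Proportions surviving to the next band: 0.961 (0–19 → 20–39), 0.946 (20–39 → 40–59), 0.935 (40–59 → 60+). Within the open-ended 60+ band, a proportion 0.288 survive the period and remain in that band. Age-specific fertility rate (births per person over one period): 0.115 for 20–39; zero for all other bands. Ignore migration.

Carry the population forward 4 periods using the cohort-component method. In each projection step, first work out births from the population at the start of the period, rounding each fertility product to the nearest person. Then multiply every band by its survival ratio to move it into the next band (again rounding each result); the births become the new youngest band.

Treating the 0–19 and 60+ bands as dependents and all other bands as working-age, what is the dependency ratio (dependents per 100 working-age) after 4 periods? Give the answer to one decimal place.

501.7

Numbering the bands 1..4 from youngest to oldest:
Period 1:
Births: 86000 × 0.115 = 9890
Band 2: 49000 × 0.961 = 47089
Band 3: 86000 × 0.946 = 81356
Band 4: 97000 × 0.935 + 71500 × 0.288 = 90695 + 20592 = 111287
Giving 9890 / 47089 / 81356 / 111287.
Period 2:
Births: 47089 × 0.115 = 5415
Band 2: 9890 × 0.961 = 9504
Band 3: 47089 × 0.946 = 44546
Band 4: 81356 × 0.935 + 111287 × 0.288 = 76068 + 32051 = 108119
Giving 5415 / 9504 / 44546 / 108119.
Period 3:
Births: 9504 × 0.115 = 1093
Band 2: 5415 × 0.961 = 5204
Band 3: 9504 × 0.946 = 8991
Band 4: 44546 × 0.935 + 108119 × 0.288 = 41651 + 31138 = 72789
Giving 1093 / 5204 / 8991 / 72789.
Period 4:
Births: 5204 × 0.115 = 598
Band 2: 1093 × 0.961 = 1050
Band 3: 5204 × 0.946 = 4923
Band 4: 8991 × 0.935 + 72789 × 0.288 = 8407 + 20963 = 29370
Giving 598 / 1050 / 4923 / 29370.
Dependents (band 0–19 + band 60+) = 598 + 29370 = 29968; working-age = 5973; ratio = 29968/5973 × 100 = 501.7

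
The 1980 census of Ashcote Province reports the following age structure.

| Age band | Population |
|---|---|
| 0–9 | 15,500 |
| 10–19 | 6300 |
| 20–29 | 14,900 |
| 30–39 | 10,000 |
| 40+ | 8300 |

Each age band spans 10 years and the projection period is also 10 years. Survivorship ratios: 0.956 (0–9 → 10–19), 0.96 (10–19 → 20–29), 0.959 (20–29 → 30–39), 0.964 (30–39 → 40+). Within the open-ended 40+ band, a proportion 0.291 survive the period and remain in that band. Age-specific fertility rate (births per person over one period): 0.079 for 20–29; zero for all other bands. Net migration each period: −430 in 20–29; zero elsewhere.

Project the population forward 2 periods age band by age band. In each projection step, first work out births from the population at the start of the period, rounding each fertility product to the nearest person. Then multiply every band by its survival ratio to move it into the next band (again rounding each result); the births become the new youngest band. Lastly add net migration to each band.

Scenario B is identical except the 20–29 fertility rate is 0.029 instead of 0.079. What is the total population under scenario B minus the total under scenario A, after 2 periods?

Period 1:
Births: 14900 × 0.079 = 1177
10–19: 15500 × 0.956 = 14818
20–29: 6300 × 0.96 = 6048
30–39: 14900 × 0.959 = 14289
40+: 10000 × 0.964 + 8300 × 0.291 = 9640 + 2415 = 12055
Net migration: 20–29 − 430 → 5618
End of period: [1177, 14818, 5618, 14289, 12055]
Period 2:
Births: 5618 × 0.079 = 444
10–19: 1177 × 0.956 = 1125
20–29: 14818 × 0.96 = 14225
30–39: 5618 × 0.959 = 5388
40+: 14289 × 0.964 + 12055 × 0.291 = 13775 + 3508 = 17283
Net migration: 20–29 − 430 → 13795
End of period: [444, 1125, 13795, 5388, 17283]
Scenario A total after 2 periods: 38035
Scenario B projection —
Period 1:
Births: 14900 × 0.029 = 432
10–19: 15500 × 0.956 = 14818
20–29: 6300 × 0.96 = 6048
30–39: 14900 × 0.959 = 14289
40+: 10000 × 0.964 + 8300 × 0.291 = 9640 + 2415 = 12055
Net migration: 20–29 − 430 → 5618
End of period: [432, 14818, 5618, 14289, 12055]
Period 2:
Births: 5618 × 0.029 = 163
10–19: 432 × 0.956 = 413
20–29: 14818 × 0.96 = 14225
30–39: 5618 × 0.959 = 5388
40+: 14289 × 0.964 + 12055 × 0.291 = 13775 + 3508 = 17283
Net migration: 20–29 − 430 → 13795
End of period: [163, 413, 13795, 5388, 17283]
Scenario B total after 2 periods: 37042
Difference B − A = 37042 − 38035 = -993

-993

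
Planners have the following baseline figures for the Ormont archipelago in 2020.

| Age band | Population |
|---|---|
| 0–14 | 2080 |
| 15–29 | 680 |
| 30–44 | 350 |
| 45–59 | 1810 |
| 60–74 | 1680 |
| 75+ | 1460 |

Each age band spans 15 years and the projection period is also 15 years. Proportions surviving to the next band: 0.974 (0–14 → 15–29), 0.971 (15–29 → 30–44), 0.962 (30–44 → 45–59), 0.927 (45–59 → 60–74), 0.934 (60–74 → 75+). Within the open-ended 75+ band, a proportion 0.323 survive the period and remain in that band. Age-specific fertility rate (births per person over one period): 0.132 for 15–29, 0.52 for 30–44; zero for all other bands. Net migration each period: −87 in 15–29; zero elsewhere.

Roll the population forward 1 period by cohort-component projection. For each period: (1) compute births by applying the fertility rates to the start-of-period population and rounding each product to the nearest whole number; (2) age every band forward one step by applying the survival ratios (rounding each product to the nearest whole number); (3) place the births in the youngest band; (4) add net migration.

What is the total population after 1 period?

6927

Numbering the groups 1..6 from youngest to oldest:
Period 1:
Births: 680 × 0.132 = 90 ; 350 × 0.52 = 182 → total 272
Group 2: 2080 × 0.974 = 2026
Group 3: 680 × 0.971 = 660
Group 4: 350 × 0.962 = 337
Group 5: 1810 × 0.927 = 1678
Group 6: 1680 × 0.934 + 1460 × 0.323 = 1569 + 472 = 2041
Net migration: Group 2 − 87 → 1939
Giving 272 / 1939 / 660 / 337 / 1678 / 2041.
Total after period 1: 272 + 1939 + 660 + 337 + 1678 + 2041 = 6927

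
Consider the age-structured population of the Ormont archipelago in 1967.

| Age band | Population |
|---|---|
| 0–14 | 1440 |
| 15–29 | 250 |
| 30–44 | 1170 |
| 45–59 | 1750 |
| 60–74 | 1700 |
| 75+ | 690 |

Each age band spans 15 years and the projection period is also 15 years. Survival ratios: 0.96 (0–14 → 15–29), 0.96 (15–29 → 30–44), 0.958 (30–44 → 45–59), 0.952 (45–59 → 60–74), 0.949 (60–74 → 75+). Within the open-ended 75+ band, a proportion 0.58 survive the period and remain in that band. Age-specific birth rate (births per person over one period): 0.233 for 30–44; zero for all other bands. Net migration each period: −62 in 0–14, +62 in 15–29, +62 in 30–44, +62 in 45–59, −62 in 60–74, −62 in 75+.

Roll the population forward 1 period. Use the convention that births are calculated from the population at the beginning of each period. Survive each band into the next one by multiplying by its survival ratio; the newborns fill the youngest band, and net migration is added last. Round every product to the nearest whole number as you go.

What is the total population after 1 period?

6695

After projecting period 1:
Births: 1170 * 0.233 = 273
15–29: 1440 * 0.96 = 1382
30–44: 250 * 0.96 = 240
45–59: 1170 * 0.958 = 1121
60–74: 1750 * 0.952 = 1666
75+: 1700 * 0.949 + 690 * 0.58 = 1613 + 400 = 2013
Net migration: 0–14 − 62 → 211; 15–29 + 62 → 1444; 30–44 + 62 → 302; 45–59 + 62 → 1183; 60–74 − 62 → 1604; 75+ − 62 → 1951
→ [211, 1444, 302, 1183, 1604, 1951]
Total after period 1: 211 + 1444 + 302 + 1183 + 1604 + 1951 = 6695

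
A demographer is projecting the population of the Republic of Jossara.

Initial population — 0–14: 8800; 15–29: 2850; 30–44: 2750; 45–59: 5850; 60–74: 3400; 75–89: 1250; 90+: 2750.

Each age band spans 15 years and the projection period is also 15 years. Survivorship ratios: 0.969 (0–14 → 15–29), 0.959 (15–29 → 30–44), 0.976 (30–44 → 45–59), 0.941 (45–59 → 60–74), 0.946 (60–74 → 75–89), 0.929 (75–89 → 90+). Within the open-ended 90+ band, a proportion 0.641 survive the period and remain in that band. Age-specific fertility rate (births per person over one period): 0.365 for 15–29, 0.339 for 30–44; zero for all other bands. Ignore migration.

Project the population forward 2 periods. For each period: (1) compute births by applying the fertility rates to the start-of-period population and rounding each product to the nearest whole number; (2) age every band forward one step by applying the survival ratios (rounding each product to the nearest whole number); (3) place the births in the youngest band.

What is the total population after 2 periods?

Let group 1 be 0–14 through group 7 = 90+.
[period 1]
Births: 2850 × 0.365 = 1040, 2750 × 0.339 = 932 ⇒ total 1972
Group 2: 8800 × 0.969 = 8527
Group 3: 2850 × 0.959 = 2733
Group 4: 2750 × 0.976 = 2684
Group 5: 5850 × 0.941 = 5505
Group 6: 3400 × 0.946 = 3216
Group 7: 1250 × 0.929 + 2750 × 0.641 = 1161 + 1763 = 2924
Population now: 0–14=1972, 15–29=8527, 30–44=2733, 45–59=2684, 60–74=5505, 75–89=3216, 90+=2924
[period 2]
Births: 8527 × 0.365 = 3112, 2733 × 0.339 = 926 ⇒ total 4038
Group 2: 1972 × 0.969 = 1911
Group 3: 8527 × 0.959 = 8177
Group 4: 2733 × 0.976 = 2667
Group 5: 2684 × 0.941 = 2526
Group 6: 5505 × 0.946 = 5208
Group 7: 3216 × 0.929 + 2924 × 0.641 = 2988 + 1874 = 4862
Population now: 0–14=4038, 15–29=1911, 30–44=8177, 45–59=2667, 60–74=2526, 75–89=5208, 90+=4862
Total after period 2: 4038 + 1911 + 8177 + 2667 + 2526 + 5208 + 4862 = 29389

29389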